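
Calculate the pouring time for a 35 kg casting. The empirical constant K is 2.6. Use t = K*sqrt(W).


Formula: t = K * sqrt(W)
sqrt(W) = sqrt(35) = 5.91608
t = 2.6 * 5.91608 = 15.3818 s


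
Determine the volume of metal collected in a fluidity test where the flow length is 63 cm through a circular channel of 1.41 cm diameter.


Formula: V = pi * (d/2)^2 * L  (cylinder volume)
Radius = 1.41/2 = 0.705 cm
V = pi * 0.705^2 * 63 = 98.3714 cm^3


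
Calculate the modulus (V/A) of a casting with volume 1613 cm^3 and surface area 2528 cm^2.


Formula: Casting Modulus M = V / A
M = 1613 cm^3 / 2528 cm^2 = 0.6381 cm

Answer: 0.6381 cm


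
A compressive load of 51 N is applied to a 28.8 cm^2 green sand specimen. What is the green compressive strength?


Formula: Compressive Strength = Force / Area
Strength = 51 N / 28.8 cm^2 = 1.7708 N/cm^2

1.7708 N/cm^2


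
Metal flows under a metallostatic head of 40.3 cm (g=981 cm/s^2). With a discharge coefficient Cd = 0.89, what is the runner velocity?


Formula: v = Cd * sqrt(2 * g * h)  (Torricelli with discharge coefficient)
2*g*h = 2 * 981 * 40.3 = 79068.6 cm^2/s^2
sqrt(79068.6) = 281.19139 cm/s
v = 0.89 * 281.19139 = 250.2603 cm/s

Answer: 250.2603 cm/s


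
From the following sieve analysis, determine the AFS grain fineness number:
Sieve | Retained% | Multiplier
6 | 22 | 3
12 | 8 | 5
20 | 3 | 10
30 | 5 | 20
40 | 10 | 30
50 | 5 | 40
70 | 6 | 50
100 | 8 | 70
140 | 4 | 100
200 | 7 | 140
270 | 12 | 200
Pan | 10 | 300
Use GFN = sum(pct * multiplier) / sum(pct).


Formula: GFN = sum(pct * multiplier) / sum(pct)
sum(pct * multiplier) = 8376
sum(pct) = 100
GFN = 8376 / 100 = 83.76

83.76


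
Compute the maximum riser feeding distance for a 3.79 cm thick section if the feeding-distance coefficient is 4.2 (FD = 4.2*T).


Formula: FD = 4.2 * T  (riser feeding-distance rule)
FD = 4.2 * 3.79 cm = 15.9180 cm

15.9180 cm


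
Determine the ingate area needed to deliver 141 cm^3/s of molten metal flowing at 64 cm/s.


Formula: A_ingate = Q / v  (continuity equation)
A = 141 cm^3/s / 64 cm/s = 2.2031 cm^2


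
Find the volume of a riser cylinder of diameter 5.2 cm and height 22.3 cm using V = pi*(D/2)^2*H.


Formula: V = pi * (D/2)^2 * H  (cylinder volume)
Radius = D/2 = 5.2/2 = 2.6 cm
V = pi * 2.6^2 * 22.3 = 473.5888 cm^3

Answer: 473.5888 cm^3


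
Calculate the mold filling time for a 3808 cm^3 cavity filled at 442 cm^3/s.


Formula: t_fill = V_mold / Q_flow
t = 3808 cm^3 / 442 cm^3/s = 8.6154 s


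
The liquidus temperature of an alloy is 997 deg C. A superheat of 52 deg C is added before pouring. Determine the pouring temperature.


Formula: T_pour = T_melt + Superheat
T_pour = 997 + 52 = 1049 deg C

Final answer: 1049 deg C


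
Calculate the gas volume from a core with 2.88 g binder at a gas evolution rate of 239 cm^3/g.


Formula: V_gas = W_binder * gas_evolution_rate
V = 2.88 g * 239 cm^3/g = 688.3200 cm^3

Answer: 688.3200 cm^3


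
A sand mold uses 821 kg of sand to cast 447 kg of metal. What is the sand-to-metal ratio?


Formula: Sand-to-Metal Ratio = W_sand / W_metal
Ratio = 821 kg / 447 kg = 1.8367

Final answer: 1.8367


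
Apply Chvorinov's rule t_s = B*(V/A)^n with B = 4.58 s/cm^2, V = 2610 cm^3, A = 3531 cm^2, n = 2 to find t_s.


Formula: t_s = B * (V/A)^n  (Chvorinov's rule, n=2)
Modulus M = V/A = 2610/3531 = 0.739167 cm
M^2 = 0.739167^2 = 0.546368 cm^2
t_s = 4.58 * 0.546368 = 2.5024 s

2.5024 s


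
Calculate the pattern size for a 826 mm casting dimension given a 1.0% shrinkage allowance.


Formula: L_pattern = L_casting * (1 + shrinkage_rate/100)
Shrinkage factor = 1 + 1.0/100 = 1.01
L_pattern = 826 mm * 1.01 = 834.2600 mm

834.2600 mm


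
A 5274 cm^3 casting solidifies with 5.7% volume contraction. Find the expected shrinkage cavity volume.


Formula: V_shrink = V_casting * shrinkage_pct / 100
V_shrink = 5274 cm^3 * 5.7 / 100 = 300.6180 cm^3


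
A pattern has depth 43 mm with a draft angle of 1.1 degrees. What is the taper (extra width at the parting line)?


Formula: taper = depth * tan(draft_angle)
tan(1.1 deg) = 0.0192010
taper = 43 mm * 0.0192010 = 0.8256 mm


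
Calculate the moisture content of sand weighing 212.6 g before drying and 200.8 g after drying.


Formula: MC = (W_wet - W_dry) / W_wet * 100
Water mass = 212.6 - 200.8 = 11.8 g
MC = 11.8 / 212.6 * 100 = 5.5503%

Final answer: 5.5503%


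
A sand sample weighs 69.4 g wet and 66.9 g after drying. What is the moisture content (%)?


Formula: MC = (W_wet - W_dry) / W_wet * 100
Water mass = 69.4 - 66.9 = 2.5 g
MC = 2.5 / 69.4 * 100 = 3.6023%


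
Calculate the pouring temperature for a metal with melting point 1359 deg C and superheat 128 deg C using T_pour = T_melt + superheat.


Formula: T_pour = T_melt + Superheat
T_pour = 1359 + 128 = 1487 deg C

1487 deg C


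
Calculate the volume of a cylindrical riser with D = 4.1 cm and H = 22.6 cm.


Formula: V = pi * (D/2)^2 * H  (cylinder volume)
Radius = D/2 = 4.1/2 = 2.05 cm
V = pi * 2.05^2 * 22.6 = 298.3775 cm^3

298.3775 cm^3


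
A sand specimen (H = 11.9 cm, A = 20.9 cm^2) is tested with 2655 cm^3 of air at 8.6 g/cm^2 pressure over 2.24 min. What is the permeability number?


Formula: Permeability Number P = (V * H) / (p * A * t)
Numerator: V * H = 2655 * 11.9 = 31594.5
Denominator: p * A * t = 8.6 * 20.9 * 2.24 = 402.6176
P = 31594.5 / 402.6176 = 78.4727

Answer: 78.4727


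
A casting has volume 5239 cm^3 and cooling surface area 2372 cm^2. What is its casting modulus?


Formula: Casting Modulus M = V / A
M = 5239 cm^3 / 2372 cm^2 = 2.2087 cm

2.2087 cm


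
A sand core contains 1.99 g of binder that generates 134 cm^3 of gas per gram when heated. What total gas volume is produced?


Formula: V_gas = W_binder * gas_evolution_rate
V = 1.99 g * 134 cm^3/g = 266.6600 cm^3


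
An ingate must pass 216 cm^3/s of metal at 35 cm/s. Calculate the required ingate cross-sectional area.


Formula: A_ingate = Q / v  (continuity equation)
A = 216 cm^3/s / 35 cm/s = 6.1714 cm^2

Final answer: 6.1714 cm^2


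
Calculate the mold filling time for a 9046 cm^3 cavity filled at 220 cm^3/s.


Formula: t_fill = V_mold / Q_flow
t = 9046 cm^3 / 220 cm^3/s = 41.1182 s


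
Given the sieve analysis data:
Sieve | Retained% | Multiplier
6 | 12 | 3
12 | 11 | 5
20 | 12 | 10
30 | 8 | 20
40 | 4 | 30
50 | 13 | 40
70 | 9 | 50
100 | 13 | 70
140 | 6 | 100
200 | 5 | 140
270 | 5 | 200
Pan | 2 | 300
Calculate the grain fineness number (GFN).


Formula: GFN = sum(pct * multiplier) / sum(pct)
sum(pct * multiplier) = 5271
sum(pct) = 100
GFN = 5271 / 100 = 52.71


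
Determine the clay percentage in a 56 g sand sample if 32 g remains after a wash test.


Formula: Clay% = (W_total - W_washed) / W_total * 100
Clay mass = 56 - 32 = 24 g
Clay% = 24 / 56 * 100 = 42.8571%

Answer: 42.8571%


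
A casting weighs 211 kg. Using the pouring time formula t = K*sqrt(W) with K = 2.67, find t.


Formula: t = K * sqrt(W)
sqrt(W) = sqrt(211) = 14.52584
t = 2.67 * 14.52584 = 38.7840 s

Answer: 38.7840 s


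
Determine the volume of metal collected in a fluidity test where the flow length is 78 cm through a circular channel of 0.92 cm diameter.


Formula: V = pi * (d/2)^2 * L  (cylinder volume)
Radius = 0.92/2 = 0.46 cm
V = pi * 0.46^2 * 78 = 51.8514 cm^3

51.8514 cm^3


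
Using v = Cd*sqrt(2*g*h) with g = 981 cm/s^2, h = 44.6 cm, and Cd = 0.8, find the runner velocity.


Formula: v = Cd * sqrt(2 * g * h)  (Torricelli with discharge coefficient)
2*g*h = 2 * 981 * 44.6 = 87505.2 cm^2/s^2
sqrt(87505.2) = 295.81278 cm/s
v = 0.8 * 295.81278 = 236.6502 cm/s

Final answer: 236.6502 cm/s


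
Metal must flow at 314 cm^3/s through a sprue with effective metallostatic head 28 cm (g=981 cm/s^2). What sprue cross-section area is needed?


Formula: v = sqrt(2*g*h), A = Q/v
Velocity: v = sqrt(2 * 981 * 28) = sqrt(54936) = 234.3843 cm/s
Sprue area: A = Q / v = 314 / 234.3843 = 1.3397 cm^2

Answer: 1.3397 cm^2


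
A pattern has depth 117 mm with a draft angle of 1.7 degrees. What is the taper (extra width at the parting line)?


Formula: taper = depth * tan(draft_angle)
tan(1.7 deg) = 0.0296793
taper = 117 mm * 0.0296793 = 3.4725 mm


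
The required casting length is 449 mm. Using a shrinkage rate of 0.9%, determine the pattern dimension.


Formula: L_pattern = L_casting * (1 + shrinkage_rate/100)
Shrinkage factor = 1 + 0.9/100 = 1.009
L_pattern = 449 mm * 1.009 = 453.0410 mm

Answer: 453.0410 mm


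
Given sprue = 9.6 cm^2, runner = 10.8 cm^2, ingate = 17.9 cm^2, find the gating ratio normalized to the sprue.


Sprue:Runner:Ingate = 1 : 10.8/9.6 : 17.9/9.6 = 1:1.13:1.86


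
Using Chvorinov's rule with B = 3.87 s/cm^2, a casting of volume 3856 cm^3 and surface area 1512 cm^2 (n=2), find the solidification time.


Formula: t_s = B * (V/A)^n  (Chvorinov's rule, n=2)
Modulus M = V/A = 3856/1512 = 2.550265 cm
M^2 = 2.550265^2 = 6.503852 cm^2
t_s = 3.87 * 6.503852 = 25.1699 s

Final answer: 25.1699 s


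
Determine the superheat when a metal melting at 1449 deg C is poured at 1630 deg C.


Formula: Superheat = T_pour - T_melt
Superheat = 1630 - 1449 = 181 deg C


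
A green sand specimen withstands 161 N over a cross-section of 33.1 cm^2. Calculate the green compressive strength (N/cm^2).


Formula: Compressive Strength = Force / Area
Strength = 161 N / 33.1 cm^2 = 4.8640 N/cm^2

Final answer: 4.8640 N/cm^2


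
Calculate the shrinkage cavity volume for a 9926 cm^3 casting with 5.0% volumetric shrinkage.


Formula: V_shrink = V_casting * shrinkage_pct / 100
V_shrink = 9926 cm^3 * 5.0 / 100 = 496.3000 cm^3

Final answer: 496.3000 cm^3


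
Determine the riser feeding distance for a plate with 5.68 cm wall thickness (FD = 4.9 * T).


Formula: FD = 4.9 * T  (riser feeding-distance rule)
FD = 4.9 * 5.68 cm = 27.8320 cm

Answer: 27.8320 cm


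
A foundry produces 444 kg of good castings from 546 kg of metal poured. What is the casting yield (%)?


Formula: Casting Yield = (W_good / W_total) * 100
Yield = (444 kg / 546 kg) * 100 = 81.3187%

Final answer: 81.3187%


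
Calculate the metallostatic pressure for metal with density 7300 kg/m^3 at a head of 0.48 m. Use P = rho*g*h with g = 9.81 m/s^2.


Formula: P = rho * g * h
rho * g = 7300 * 9.81 = 71613.0 N/m^3
P = 71613.0 * 0.48 = 34374.2400 Pa


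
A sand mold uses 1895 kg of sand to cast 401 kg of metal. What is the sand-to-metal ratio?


Formula: Sand-to-Metal Ratio = W_sand / W_metal
Ratio = 1895 kg / 401 kg = 4.7257

4.7257


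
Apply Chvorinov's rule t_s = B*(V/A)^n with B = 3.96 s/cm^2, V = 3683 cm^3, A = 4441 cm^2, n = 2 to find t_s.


Formula: t_s = B * (V/A)^n  (Chvorinov's rule, n=2)
Modulus M = V/A = 3683/4441 = 0.829318 cm
M^2 = 0.829318^2 = 0.687768 cm^2
t_s = 3.96 * 0.687768 = 2.7236 s

2.7236 s


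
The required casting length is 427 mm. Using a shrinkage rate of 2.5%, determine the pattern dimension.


Formula: L_pattern = L_casting * (1 + shrinkage_rate/100)
Shrinkage factor = 1 + 2.5/100 = 1.025
L_pattern = 427 mm * 1.025 = 437.6750 mm

Final answer: 437.6750 mm


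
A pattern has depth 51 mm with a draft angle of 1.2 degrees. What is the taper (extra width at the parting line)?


Formula: taper = depth * tan(draft_angle)
tan(1.2 deg) = 0.0209470
taper = 51 mm * 0.0209470 = 1.0683 mm

Final answer: 1.0683 mm


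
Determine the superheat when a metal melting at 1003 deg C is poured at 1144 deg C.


Formula: Superheat = T_pour - T_melt
Superheat = 1144 - 1003 = 141 deg C

141 deg C


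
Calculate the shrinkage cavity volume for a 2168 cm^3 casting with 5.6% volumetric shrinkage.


Formula: V_shrink = V_casting * shrinkage_pct / 100
V_shrink = 2168 cm^3 * 5.6 / 100 = 121.4080 cm^3

121.4080 cm^3


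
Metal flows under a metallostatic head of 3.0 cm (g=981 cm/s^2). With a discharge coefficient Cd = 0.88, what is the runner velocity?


Formula: v = Cd * sqrt(2 * g * h)  (Torricelli with discharge coefficient)
2*g*h = 2 * 981 * 3.0 = 5886.0 cm^2/s^2
sqrt(5886.0) = 76.72027 cm/s
v = 0.88 * 76.72027 = 67.5138 cm/s

67.5138 cm/s


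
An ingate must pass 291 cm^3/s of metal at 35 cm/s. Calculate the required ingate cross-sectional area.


Formula: A_ingate = Q / v  (continuity equation)
A = 291 cm^3/s / 35 cm/s = 8.3143 cm^2

Final answer: 8.3143 cm^2


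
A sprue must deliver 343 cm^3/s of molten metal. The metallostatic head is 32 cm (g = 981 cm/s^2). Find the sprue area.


Formula: v = sqrt(2*g*h), A = Q/v
Velocity: v = sqrt(2 * 981 * 32) = sqrt(62784) = 250.5674 cm/s
Sprue area: A = Q / v = 343 / 250.5674 = 1.3689 cm^2


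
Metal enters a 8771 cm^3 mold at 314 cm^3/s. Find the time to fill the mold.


Formula: t_fill = V_mold / Q_flow
t = 8771 cm^3 / 314 cm^3/s = 27.9331 s

27.9331 s


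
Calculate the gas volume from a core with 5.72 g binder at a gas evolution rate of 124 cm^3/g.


Formula: V_gas = W_binder * gas_evolution_rate
V = 5.72 g * 124 cm^3/g = 709.2800 cm^3

Final answer: 709.2800 cm^3


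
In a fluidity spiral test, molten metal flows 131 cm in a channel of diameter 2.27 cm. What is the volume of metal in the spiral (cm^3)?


Formula: V = pi * (d/2)^2 * L  (cylinder volume)
Radius = 2.27/2 = 1.135 cm
V = pi * 1.135^2 * 131 = 530.1672 cm^3

Final answer: 530.1672 cm^3


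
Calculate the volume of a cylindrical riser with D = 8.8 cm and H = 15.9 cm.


Formula: V = pi * (D/2)^2 * H  (cylinder volume)
Radius = D/2 = 8.8/2 = 4.4 cm
V = pi * 4.4^2 * 15.9 = 967.0576 cm^3

Answer: 967.0576 cm^3


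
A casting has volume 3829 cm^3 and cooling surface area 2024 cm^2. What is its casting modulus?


Formula: Casting Modulus M = V / A
M = 3829 cm^3 / 2024 cm^2 = 1.8918 cm

Final answer: 1.8918 cm


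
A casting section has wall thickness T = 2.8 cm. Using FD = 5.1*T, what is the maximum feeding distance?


Formula: FD = 5.1 * T  (riser feeding-distance rule)
FD = 5.1 * 2.8 cm = 14.2800 cm

Answer: 14.2800 cm


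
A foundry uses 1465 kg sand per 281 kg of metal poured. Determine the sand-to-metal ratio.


Formula: Sand-to-Metal Ratio = W_sand / W_metal
Ratio = 1465 kg / 281 kg = 5.2135

5.2135


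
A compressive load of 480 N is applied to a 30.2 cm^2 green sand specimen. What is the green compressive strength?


Formula: Compressive Strength = Force / Area
Strength = 480 N / 30.2 cm^2 = 15.8940 N/cm^2

15.8940 N/cm^2


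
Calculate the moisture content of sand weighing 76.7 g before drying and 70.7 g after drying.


Formula: MC = (W_wet - W_dry) / W_wet * 100
Water mass = 76.7 - 70.7 = 6.0 g
MC = 6.0 / 76.7 * 100 = 7.8227%

Answer: 7.8227%


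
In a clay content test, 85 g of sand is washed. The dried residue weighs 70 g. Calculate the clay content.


Formula: Clay% = (W_total - W_washed) / W_total * 100
Clay mass = 85 - 70 = 15 g
Clay% = 15 / 85 * 100 = 17.6471%

17.6471%


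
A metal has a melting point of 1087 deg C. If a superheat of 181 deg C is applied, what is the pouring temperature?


Formula: T_pour = T_melt + Superheat
T_pour = 1087 + 181 = 1268 deg C

Answer: 1268 deg C


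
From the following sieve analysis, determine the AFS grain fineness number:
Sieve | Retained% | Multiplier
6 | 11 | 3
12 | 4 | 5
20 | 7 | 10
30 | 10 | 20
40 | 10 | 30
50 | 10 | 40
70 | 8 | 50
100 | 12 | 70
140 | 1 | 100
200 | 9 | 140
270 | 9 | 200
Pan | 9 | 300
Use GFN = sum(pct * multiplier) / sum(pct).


Formula: GFN = sum(pct * multiplier) / sum(pct)
sum(pct * multiplier) = 8123
sum(pct) = 100
GFN = 8123 / 100 = 81.23


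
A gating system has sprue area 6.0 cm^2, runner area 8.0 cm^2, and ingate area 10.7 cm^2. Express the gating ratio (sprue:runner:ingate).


Sprue:Runner:Ingate = 1 : 8.0/6.0 : 10.7/6.0 = 1:1.33:1.78

Final answer: 1:1.33:1.78


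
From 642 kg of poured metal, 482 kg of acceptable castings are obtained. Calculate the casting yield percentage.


Formula: Casting Yield = (W_good / W_total) * 100
Yield = (482 kg / 642 kg) * 100 = 75.0779%


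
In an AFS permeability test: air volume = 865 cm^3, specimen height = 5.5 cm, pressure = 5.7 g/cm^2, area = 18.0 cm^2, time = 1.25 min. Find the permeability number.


Formula: Permeability Number P = (V * H) / (p * A * t)
Numerator: V * H = 865 * 5.5 = 4757.5
Denominator: p * A * t = 5.7 * 18.0 * 1.25 = 128.25
P = 4757.5 / 128.25 = 37.0955

37.0955


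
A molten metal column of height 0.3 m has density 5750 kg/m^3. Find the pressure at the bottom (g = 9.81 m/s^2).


Formula: P = rho * g * h
rho * g = 5750 * 9.81 = 56407.5 N/m^3
P = 56407.5 * 0.3 = 16922.2500 Pa


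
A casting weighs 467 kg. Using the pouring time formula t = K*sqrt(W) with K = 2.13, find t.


Formula: t = K * sqrt(W)
sqrt(W) = sqrt(467) = 21.61018
t = 2.13 * 21.61018 = 46.0297 s


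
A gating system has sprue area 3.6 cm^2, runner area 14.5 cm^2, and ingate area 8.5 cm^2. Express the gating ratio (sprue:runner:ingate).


Sprue:Runner:Ingate = 1 : 14.5/3.6 : 8.5/3.6 = 1:4.03:2.36

Answer: 1:4.03:2.36


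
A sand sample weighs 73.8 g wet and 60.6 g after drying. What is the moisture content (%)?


Formula: MC = (W_wet - W_dry) / W_wet * 100
Water mass = 73.8 - 60.6 = 13.2 g
MC = 13.2 / 73.8 * 100 = 17.8862%

17.8862%


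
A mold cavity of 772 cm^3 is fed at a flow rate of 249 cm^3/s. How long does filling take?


Formula: t_fill = V_mold / Q_flow
t = 772 cm^3 / 249 cm^3/s = 3.1004 s

Final answer: 3.1004 s


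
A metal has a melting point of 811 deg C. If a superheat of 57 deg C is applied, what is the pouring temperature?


Formula: T_pour = T_melt + Superheat
T_pour = 811 + 57 = 868 deg C

868 deg C


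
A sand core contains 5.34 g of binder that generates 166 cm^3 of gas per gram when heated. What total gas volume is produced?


Formula: V_gas = W_binder * gas_evolution_rate
V = 5.34 g * 166 cm^3/g = 886.4400 cm^3

Answer: 886.4400 cm^3


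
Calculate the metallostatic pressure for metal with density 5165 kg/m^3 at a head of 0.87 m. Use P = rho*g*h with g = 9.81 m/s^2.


Formula: P = rho * g * h
rho * g = 5165 * 9.81 = 50668.65 N/m^3
P = 50668.65 * 0.87 = 44081.7255 Pa

Final answer: 44081.7255 Pa


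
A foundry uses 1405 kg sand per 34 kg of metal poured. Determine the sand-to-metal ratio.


Formula: Sand-to-Metal Ratio = W_sand / W_metal
Ratio = 1405 kg / 34 kg = 41.3235

41.3235


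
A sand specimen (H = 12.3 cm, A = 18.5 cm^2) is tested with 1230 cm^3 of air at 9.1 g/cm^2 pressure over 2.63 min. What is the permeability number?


Formula: Permeability Number P = (V * H) / (p * A * t)
Numerator: V * H = 1230 * 12.3 = 15129.0
Denominator: p * A * t = 9.1 * 18.5 * 2.63 = 442.7605
P = 15129.0 / 442.7605 = 34.1697

Answer: 34.1697


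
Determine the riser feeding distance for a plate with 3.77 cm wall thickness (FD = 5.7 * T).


Formula: FD = 5.7 * T  (riser feeding-distance rule)
FD = 5.7 * 3.77 cm = 21.4890 cm


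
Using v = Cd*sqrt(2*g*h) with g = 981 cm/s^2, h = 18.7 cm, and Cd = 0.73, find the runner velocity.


Formula: v = Cd * sqrt(2 * g * h)  (Torricelli with discharge coefficient)
2*g*h = 2 * 981 * 18.7 = 36689.4 cm^2/s^2
sqrt(36689.4) = 191.54477 cm/s
v = 0.73 * 191.54477 = 139.8277 cm/s

139.8277 cm/s


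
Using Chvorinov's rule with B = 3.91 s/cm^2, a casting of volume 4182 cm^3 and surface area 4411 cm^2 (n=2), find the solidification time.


Formula: t_s = B * (V/A)^n  (Chvorinov's rule, n=2)
Modulus M = V/A = 4182/4411 = 0.948084 cm
M^2 = 0.948084^2 = 0.898863 cm^2
t_s = 3.91 * 0.898863 = 3.5146 s

3.5146 s


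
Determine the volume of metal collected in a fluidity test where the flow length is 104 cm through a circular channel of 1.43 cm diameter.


Formula: V = pi * (d/2)^2 * L  (cylinder volume)
Radius = 1.43/2 = 0.715 cm
V = pi * 0.715^2 * 104 = 167.0303 cm^3

167.0303 cm^3


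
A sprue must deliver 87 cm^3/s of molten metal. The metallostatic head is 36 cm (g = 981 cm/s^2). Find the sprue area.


Formula: v = sqrt(2*g*h), A = Q/v
Velocity: v = sqrt(2 * 981 * 36) = sqrt(70632) = 265.7668 cm/s
Sprue area: A = Q / v = 87 / 265.7668 = 0.3274 cm^2

Answer: 0.3274 cm^2


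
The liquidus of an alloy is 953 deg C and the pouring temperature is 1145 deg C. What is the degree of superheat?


Formula: Superheat = T_pour - T_melt
Superheat = 1145 - 953 = 192 deg C

Final answer: 192 deg C


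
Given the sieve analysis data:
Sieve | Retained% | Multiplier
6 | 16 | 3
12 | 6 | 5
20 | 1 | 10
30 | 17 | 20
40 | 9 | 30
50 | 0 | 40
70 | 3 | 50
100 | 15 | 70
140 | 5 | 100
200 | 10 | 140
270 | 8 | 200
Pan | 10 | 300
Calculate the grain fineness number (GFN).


Formula: GFN = sum(pct * multiplier) / sum(pct)
sum(pct * multiplier) = 8398
sum(pct) = 100
GFN = 8398 / 100 = 83.98

83.98


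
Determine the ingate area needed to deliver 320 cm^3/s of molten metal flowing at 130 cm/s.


Formula: A_ingate = Q / v  (continuity equation)
A = 320 cm^3/s / 130 cm/s = 2.4615 cm^2

Final answer: 2.4615 cm^2


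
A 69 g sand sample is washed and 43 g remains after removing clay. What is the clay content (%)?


Formula: Clay% = (W_total - W_washed) / W_total * 100
Clay mass = 69 - 43 = 26 g
Clay% = 26 / 69 * 100 = 37.6812%

Answer: 37.6812%


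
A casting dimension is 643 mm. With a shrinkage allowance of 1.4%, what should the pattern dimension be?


Formula: L_pattern = L_casting * (1 + shrinkage_rate/100)
Shrinkage factor = 1 + 1.4/100 = 1.014
L_pattern = 643 mm * 1.014 = 652.0020 mm

652.0020 mm


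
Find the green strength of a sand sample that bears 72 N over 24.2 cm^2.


Formula: Compressive Strength = Force / Area
Strength = 72 N / 24.2 cm^2 = 2.9752 N/cm^2


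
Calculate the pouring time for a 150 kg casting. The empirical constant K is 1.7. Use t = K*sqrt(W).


Formula: t = K * sqrt(W)
sqrt(W) = sqrt(150) = 12.24745
t = 1.7 * 12.24745 = 20.8207 s

Answer: 20.8207 s


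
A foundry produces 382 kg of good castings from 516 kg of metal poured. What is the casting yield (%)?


Formula: Casting Yield = (W_good / W_total) * 100
Yield = (382 kg / 516 kg) * 100 = 74.0310%

74.0310%


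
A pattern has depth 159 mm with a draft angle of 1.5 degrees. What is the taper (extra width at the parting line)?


Formula: taper = depth * tan(draft_angle)
tan(1.5 deg) = 0.0261859
taper = 159 mm * 0.0261859 = 4.1636 mm

Answer: 4.1636 mm


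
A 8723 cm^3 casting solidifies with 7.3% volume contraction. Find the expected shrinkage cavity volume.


Formula: V_shrink = V_casting * shrinkage_pct / 100
V_shrink = 8723 cm^3 * 7.3 / 100 = 636.7790 cm^3

Final answer: 636.7790 cm^3


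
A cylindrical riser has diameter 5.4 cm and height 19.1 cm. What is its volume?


Formula: V = pi * (D/2)^2 * H  (cylinder volume)
Radius = D/2 = 5.4/2 = 2.7 cm
V = pi * 2.7^2 * 19.1 = 437.4322 cm^3

437.4322 cm^3


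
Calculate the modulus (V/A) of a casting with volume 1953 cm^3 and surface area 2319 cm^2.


Formula: Casting Modulus M = V / A
M = 1953 cm^3 / 2319 cm^2 = 0.8422 cm

Final answer: 0.8422 cm


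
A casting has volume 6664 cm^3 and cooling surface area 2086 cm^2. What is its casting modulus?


Formula: Casting Modulus M = V / A
M = 6664 cm^3 / 2086 cm^2 = 3.1946 cm


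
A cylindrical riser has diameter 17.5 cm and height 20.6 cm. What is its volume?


Formula: V = pi * (D/2)^2 * H  (cylinder volume)
Radius = D/2 = 17.5/2 = 8.75 cm
V = pi * 8.75^2 * 20.6 = 4954.8807 cm^3

4954.8807 cm^3


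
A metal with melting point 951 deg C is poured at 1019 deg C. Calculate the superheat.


Formula: Superheat = T_pour - T_melt
Superheat = 1019 - 951 = 68 deg C


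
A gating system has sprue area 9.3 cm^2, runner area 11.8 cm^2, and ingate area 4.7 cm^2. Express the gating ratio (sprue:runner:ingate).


Sprue:Runner:Ingate = 1 : 11.8/9.3 : 4.7/9.3 = 1:1.27:0.51

Answer: 1:1.27:0.51


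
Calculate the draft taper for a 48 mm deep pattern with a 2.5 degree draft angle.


Formula: taper = depth * tan(draft_angle)
tan(2.5 deg) = 0.0436609
taper = 48 mm * 0.0436609 = 2.0957 mm

Answer: 2.0957 mm


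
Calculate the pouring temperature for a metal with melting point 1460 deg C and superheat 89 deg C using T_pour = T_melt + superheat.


Formula: T_pour = T_melt + Superheat
T_pour = 1460 + 89 = 1549 deg C


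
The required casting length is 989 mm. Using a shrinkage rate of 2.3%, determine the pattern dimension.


Formula: L_pattern = L_casting * (1 + shrinkage_rate/100)
Shrinkage factor = 1 + 2.3/100 = 1.023
L_pattern = 989 mm * 1.023 = 1011.7470 mm

Answer: 1011.7470 mm


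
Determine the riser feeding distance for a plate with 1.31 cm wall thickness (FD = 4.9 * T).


Formula: FD = 4.9 * T  (riser feeding-distance rule)
FD = 4.9 * 1.31 cm = 6.4190 cm

Answer: 6.4190 cm


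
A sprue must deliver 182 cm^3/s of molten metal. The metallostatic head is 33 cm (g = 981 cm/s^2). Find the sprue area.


Formula: v = sqrt(2*g*h), A = Q/v
Velocity: v = sqrt(2 * 981 * 33) = sqrt(64746) = 254.4524 cm/s
Sprue area: A = Q / v = 182 / 254.4524 = 0.7153 cm^2

Final answer: 0.7153 cm^2


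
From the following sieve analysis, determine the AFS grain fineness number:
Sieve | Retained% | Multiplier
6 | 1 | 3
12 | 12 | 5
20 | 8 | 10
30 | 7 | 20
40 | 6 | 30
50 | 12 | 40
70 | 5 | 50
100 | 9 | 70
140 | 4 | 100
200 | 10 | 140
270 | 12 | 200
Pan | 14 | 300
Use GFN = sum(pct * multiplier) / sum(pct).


Formula: GFN = sum(pct * multiplier) / sum(pct)
sum(pct * multiplier) = 10223
sum(pct) = 100
GFN = 10223 / 100 = 102.23

102.23


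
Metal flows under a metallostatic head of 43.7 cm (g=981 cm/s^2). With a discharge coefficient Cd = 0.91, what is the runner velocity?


Formula: v = Cd * sqrt(2 * g * h)  (Torricelli with discharge coefficient)
2*g*h = 2 * 981 * 43.7 = 85739.4 cm^2/s^2
sqrt(85739.4) = 292.81291 cm/s
v = 0.91 * 292.81291 = 266.4597 cm/s

Final answer: 266.4597 cm/s


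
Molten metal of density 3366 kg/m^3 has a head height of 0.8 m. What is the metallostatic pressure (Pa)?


Formula: P = rho * g * h
rho * g = 3366 * 9.81 = 33020.46 N/m^3
P = 33020.46 * 0.8 = 26416.3680 Pa

26416.3680 Pa


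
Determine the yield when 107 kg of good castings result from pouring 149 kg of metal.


Formula: Casting Yield = (W_good / W_total) * 100
Yield = (107 kg / 149 kg) * 100 = 71.8121%

71.8121%


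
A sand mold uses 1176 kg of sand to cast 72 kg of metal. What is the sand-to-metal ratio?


Formula: Sand-to-Metal Ratio = W_sand / W_metal
Ratio = 1176 kg / 72 kg = 16.3333

16.3333


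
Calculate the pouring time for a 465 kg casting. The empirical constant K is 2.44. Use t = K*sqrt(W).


Formula: t = K * sqrt(W)
sqrt(W) = sqrt(465) = 21.56386
t = 2.44 * 21.56386 = 52.6158 s

Final answer: 52.6158 s


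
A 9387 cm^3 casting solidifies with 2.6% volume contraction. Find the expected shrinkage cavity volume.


Formula: V_shrink = V_casting * shrinkage_pct / 100
V_shrink = 9387 cm^3 * 2.6 / 100 = 244.0620 cm^3

Answer: 244.0620 cm^3


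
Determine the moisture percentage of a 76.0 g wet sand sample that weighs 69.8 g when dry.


Formula: MC = (W_wet - W_dry) / W_wet * 100
Water mass = 76.0 - 69.8 = 6.2 g
MC = 6.2 / 76.0 * 100 = 8.1579%

8.1579%


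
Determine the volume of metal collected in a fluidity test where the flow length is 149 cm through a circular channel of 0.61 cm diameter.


Formula: V = pi * (d/2)^2 * L  (cylinder volume)
Radius = 0.61/2 = 0.305 cm
V = pi * 0.305^2 * 149 = 43.5448 cm^3

Final answer: 43.5448 cm^3


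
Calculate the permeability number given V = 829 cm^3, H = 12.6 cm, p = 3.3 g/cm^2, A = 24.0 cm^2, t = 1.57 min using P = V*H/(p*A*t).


Formula: Permeability Number P = (V * H) / (p * A * t)
Numerator: V * H = 829 * 12.6 = 10445.4
Denominator: p * A * t = 3.3 * 24.0 * 1.57 = 124.344
P = 10445.4 / 124.344 = 84.0041

Answer: 84.0041


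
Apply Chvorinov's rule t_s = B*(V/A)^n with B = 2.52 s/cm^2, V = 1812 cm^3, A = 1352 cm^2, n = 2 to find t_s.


Formula: t_s = B * (V/A)^n  (Chvorinov's rule, n=2)
Modulus M = V/A = 1812/1352 = 1.340237 cm
M^2 = 1.340237^2 = 1.796235 cm^2
t_s = 2.52 * 1.796235 = 4.5265 s

Answer: 4.5265 s


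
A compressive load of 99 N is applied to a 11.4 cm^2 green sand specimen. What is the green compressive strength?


Formula: Compressive Strength = Force / Area
Strength = 99 N / 11.4 cm^2 = 8.6842 N/cm^2

8.6842 N/cm^2


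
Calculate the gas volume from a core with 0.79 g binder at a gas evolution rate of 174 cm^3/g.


Formula: V_gas = W_binder * gas_evolution_rate
V = 0.79 g * 174 cm^3/g = 137.4600 cm^3

137.4600 cm^3


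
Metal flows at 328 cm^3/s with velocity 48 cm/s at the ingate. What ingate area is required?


Formula: A_ingate = Q / v  (continuity equation)
A = 328 cm^3/s / 48 cm/s = 6.8333 cm^2

6.8333 cm^2


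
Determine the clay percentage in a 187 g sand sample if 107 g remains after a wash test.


Formula: Clay% = (W_total - W_washed) / W_total * 100
Clay mass = 187 - 107 = 80 g
Clay% = 80 / 187 * 100 = 42.7807%


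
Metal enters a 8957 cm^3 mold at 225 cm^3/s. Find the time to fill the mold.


Formula: t_fill = V_mold / Q_flow
t = 8957 cm^3 / 225 cm^3/s = 39.8089 s

39.8089 s


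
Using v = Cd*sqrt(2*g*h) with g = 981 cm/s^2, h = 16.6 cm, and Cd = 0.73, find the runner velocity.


Formula: v = Cd * sqrt(2 * g * h)  (Torricelli with discharge coefficient)
2*g*h = 2 * 981 * 16.6 = 32569.2 cm^2/s^2
sqrt(32569.2) = 180.46939 cm/s
v = 0.73 * 180.46939 = 131.7427 cm/s

Answer: 131.7427 cm/s


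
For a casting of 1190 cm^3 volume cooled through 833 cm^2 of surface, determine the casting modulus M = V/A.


Formula: Casting Modulus M = V / A
M = 1190 cm^3 / 833 cm^2 = 1.4286 cm

1.4286 cm


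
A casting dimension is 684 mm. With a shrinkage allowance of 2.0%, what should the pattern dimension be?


Formula: L_pattern = L_casting * (1 + shrinkage_rate/100)
Shrinkage factor = 1 + 2.0/100 = 1.02
L_pattern = 684 mm * 1.02 = 697.6800 mm

Final answer: 697.6800 mm


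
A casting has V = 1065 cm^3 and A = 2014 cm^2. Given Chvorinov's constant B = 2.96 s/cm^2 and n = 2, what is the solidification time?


Formula: t_s = B * (V/A)^n  (Chvorinov's rule, n=2)
Modulus M = V/A = 1065/2014 = 0.528798 cm
M^2 = 0.528798^2 = 0.279627 cm^2
t_s = 2.96 * 0.279627 = 0.8277 s


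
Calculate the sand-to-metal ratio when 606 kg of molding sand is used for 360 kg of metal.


Formula: Sand-to-Metal Ratio = W_sand / W_metal
Ratio = 606 kg / 360 kg = 1.6833


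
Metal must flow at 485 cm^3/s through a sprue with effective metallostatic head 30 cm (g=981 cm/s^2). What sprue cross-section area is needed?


Formula: v = sqrt(2*g*h), A = Q/v
Velocity: v = sqrt(2 * 981 * 30) = sqrt(58860) = 242.6108 cm/s
Sprue area: A = Q / v = 485 / 242.6108 = 1.9991 cm^2

Final answer: 1.9991 cm^2


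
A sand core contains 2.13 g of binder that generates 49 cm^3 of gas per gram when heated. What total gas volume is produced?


Formula: V_gas = W_binder * gas_evolution_rate
V = 2.13 g * 49 cm^3/g = 104.3700 cm^3

Final answer: 104.3700 cm^3


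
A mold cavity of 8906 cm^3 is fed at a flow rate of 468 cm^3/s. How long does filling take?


Formula: t_fill = V_mold / Q_flow
t = 8906 cm^3 / 468 cm^3/s = 19.0299 s

Final answer: 19.0299 s


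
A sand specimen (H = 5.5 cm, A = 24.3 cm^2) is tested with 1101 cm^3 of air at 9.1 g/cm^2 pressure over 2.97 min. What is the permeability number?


Formula: Permeability Number P = (V * H) / (p * A * t)
Numerator: V * H = 1101 * 5.5 = 6055.5
Denominator: p * A * t = 9.1 * 24.3 * 2.97 = 656.7561
P = 6055.5 / 656.7561 = 9.2203

9.2203


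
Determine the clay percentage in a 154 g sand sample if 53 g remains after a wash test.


Formula: Clay% = (W_total - W_washed) / W_total * 100
Clay mass = 154 - 53 = 101 g
Clay% = 101 / 154 * 100 = 65.5844%

Answer: 65.5844%


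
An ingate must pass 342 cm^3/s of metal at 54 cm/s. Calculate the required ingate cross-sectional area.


Formula: A_ingate = Q / v  (continuity equation)
A = 342 cm^3/s / 54 cm/s = 6.3333 cm^2

6.3333 cm^2


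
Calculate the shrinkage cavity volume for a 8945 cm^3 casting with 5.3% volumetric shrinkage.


Formula: V_shrink = V_casting * shrinkage_pct / 100
V_shrink = 8945 cm^3 * 5.3 / 100 = 474.0850 cm^3


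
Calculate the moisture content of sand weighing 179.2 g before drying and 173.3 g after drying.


Formula: MC = (W_wet - W_dry) / W_wet * 100
Water mass = 179.2 - 173.3 = 5.9 g
MC = 5.9 / 179.2 * 100 = 3.2924%

Answer: 3.2924%


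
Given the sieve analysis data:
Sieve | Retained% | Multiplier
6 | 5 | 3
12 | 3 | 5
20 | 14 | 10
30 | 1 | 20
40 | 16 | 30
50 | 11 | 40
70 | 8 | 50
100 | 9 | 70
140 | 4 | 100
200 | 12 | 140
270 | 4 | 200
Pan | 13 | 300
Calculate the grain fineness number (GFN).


Formula: GFN = sum(pct * multiplier) / sum(pct)
sum(pct * multiplier) = 8920
sum(pct) = 100
GFN = 8920 / 100 = 89.20

89.20


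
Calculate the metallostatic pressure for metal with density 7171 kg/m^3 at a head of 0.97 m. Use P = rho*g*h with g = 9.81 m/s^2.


Formula: P = rho * g * h
rho * g = 7171 * 9.81 = 70347.51 N/m^3
P = 70347.51 * 0.97 = 68237.0847 Pa

Final answer: 68237.0847 Pa


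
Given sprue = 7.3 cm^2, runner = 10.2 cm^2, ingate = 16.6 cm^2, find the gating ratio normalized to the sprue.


Sprue:Runner:Ingate = 1 : 10.2/7.3 : 16.6/7.3 = 1:1.40:2.27

Final answer: 1:1.40:2.27


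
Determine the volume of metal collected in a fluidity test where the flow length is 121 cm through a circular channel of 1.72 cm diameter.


Formula: V = pi * (d/2)^2 * L  (cylinder volume)
Radius = 1.72/2 = 0.86 cm
V = pi * 0.86^2 * 121 = 281.1462 cm^3

281.1462 cm^3


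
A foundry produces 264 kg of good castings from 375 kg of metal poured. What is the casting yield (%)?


Formula: Casting Yield = (W_good / W_total) * 100
Yield = (264 kg / 375 kg) * 100 = 70.4000%

70.4000%


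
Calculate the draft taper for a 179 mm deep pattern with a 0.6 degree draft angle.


Formula: taper = depth * tan(draft_angle)
tan(0.6 deg) = 0.0104724
taper = 179 mm * 0.0104724 = 1.8746 mm

Answer: 1.8746 mm


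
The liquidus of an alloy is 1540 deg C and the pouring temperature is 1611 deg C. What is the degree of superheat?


Formula: Superheat = T_pour - T_melt
Superheat = 1611 - 1540 = 71 deg C

Final answer: 71 deg C


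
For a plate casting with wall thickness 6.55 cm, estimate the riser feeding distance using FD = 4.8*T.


Formula: FD = 4.8 * T  (riser feeding-distance rule)
FD = 4.8 * 6.55 cm = 31.4400 cm

Answer: 31.4400 cm


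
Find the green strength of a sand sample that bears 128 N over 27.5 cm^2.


Formula: Compressive Strength = Force / Area
Strength = 128 N / 27.5 cm^2 = 4.6545 N/cm^2


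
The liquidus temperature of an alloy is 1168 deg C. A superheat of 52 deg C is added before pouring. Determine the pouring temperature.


Formula: T_pour = T_melt + Superheat
T_pour = 1168 + 52 = 1220 deg C

1220 deg C


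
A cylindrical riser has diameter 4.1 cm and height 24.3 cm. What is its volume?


Formula: V = pi * (D/2)^2 * H  (cylinder volume)
Radius = D/2 = 4.1/2 = 2.05 cm
V = pi * 2.05^2 * 24.3 = 320.8218 cm^3

Answer: 320.8218 cm^3


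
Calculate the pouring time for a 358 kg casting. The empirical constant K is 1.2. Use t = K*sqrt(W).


Formula: t = K * sqrt(W)
sqrt(W) = sqrt(358) = 18.92089
t = 1.2 * 18.92089 = 22.7051 s


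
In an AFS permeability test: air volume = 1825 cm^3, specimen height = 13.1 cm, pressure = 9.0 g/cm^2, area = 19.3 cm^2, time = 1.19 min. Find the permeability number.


Formula: Permeability Number P = (V * H) / (p * A * t)
Numerator: V * H = 1825 * 13.1 = 23907.5
Denominator: p * A * t = 9.0 * 19.3 * 1.19 = 206.703
P = 23907.5 / 206.703 = 115.6611

115.6611


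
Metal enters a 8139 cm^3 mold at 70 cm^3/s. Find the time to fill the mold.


Formula: t_fill = V_mold / Q_flow
t = 8139 cm^3 / 70 cm^3/s = 116.2714 s

Final answer: 116.2714 s


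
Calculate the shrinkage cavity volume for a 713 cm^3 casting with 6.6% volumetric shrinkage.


Formula: V_shrink = V_casting * shrinkage_pct / 100
V_shrink = 713 cm^3 * 6.6 / 100 = 47.0580 cm^3

Final answer: 47.0580 cm^3


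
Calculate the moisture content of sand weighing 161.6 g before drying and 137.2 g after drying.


Formula: MC = (W_wet - W_dry) / W_wet * 100
Water mass = 161.6 - 137.2 = 24.4 g
MC = 24.4 / 161.6 * 100 = 15.0990%

Answer: 15.0990%


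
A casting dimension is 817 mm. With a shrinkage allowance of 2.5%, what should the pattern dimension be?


Formula: L_pattern = L_casting * (1 + shrinkage_rate/100)
Shrinkage factor = 1 + 2.5/100 = 1.025
L_pattern = 817 mm * 1.025 = 837.4250 mm


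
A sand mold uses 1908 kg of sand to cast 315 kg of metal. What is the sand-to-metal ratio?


Formula: Sand-to-Metal Ratio = W_sand / W_metal
Ratio = 1908 kg / 315 kg = 6.0571

6.0571


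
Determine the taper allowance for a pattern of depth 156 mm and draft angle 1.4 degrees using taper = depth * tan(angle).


Formula: taper = depth * tan(draft_angle)
tan(1.4 deg) = 0.0244395
taper = 156 mm * 0.0244395 = 3.8126 mm


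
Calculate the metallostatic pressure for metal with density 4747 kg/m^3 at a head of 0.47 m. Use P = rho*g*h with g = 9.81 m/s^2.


Formula: P = rho * g * h
rho * g = 4747 * 9.81 = 46568.07 N/m^3
P = 46568.07 * 0.47 = 21886.9929 Pa

21886.9929 Pa


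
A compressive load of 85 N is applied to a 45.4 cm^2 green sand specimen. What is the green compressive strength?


Formula: Compressive Strength = Force / Area
Strength = 85 N / 45.4 cm^2 = 1.8722 N/cm^2

Final answer: 1.8722 N/cm^2


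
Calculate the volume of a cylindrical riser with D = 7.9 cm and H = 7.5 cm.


Formula: V = pi * (D/2)^2 * H  (cylinder volume)
Radius = D/2 = 7.9/2 = 3.95 cm
V = pi * 3.95^2 * 7.5 = 367.6252 cm^3

Final answer: 367.6252 cm^3


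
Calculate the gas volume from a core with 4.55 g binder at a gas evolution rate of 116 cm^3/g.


Formula: V_gas = W_binder * gas_evolution_rate
V = 4.55 g * 116 cm^3/g = 527.8000 cm^3

527.8000 cm^3


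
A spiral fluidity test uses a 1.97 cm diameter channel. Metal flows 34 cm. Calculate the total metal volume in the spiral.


Formula: V = pi * (d/2)^2 * L  (cylinder volume)
Radius = 1.97/2 = 0.985 cm
V = pi * 0.985^2 * 34 = 103.6338 cm^3

Answer: 103.6338 cm^3


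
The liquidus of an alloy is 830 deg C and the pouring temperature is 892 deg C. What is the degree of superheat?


Formula: Superheat = T_pour - T_melt
Superheat = 892 - 830 = 62 deg C

Answer: 62 deg C


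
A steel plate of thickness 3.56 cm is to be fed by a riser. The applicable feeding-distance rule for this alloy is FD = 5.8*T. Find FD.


Formula: FD = 5.8 * T  (riser feeding-distance rule)
FD = 5.8 * 3.56 cm = 20.6480 cm

Final answer: 20.6480 cm


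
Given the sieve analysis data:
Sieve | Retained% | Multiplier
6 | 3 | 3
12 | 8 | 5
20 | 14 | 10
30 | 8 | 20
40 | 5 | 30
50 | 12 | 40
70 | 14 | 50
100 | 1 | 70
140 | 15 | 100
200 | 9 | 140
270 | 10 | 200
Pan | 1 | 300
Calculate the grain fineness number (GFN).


Formula: GFN = sum(pct * multiplier) / sum(pct)
sum(pct * multiplier) = 6809
sum(pct) = 100
GFN = 6809 / 100 = 68.09

Final answer: 68.09


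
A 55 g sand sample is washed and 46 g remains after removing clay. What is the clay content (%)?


Formula: Clay% = (W_total - W_washed) / W_total * 100
Clay mass = 55 - 46 = 9 g
Clay% = 9 / 55 * 100 = 16.3636%

Final answer: 16.3636%


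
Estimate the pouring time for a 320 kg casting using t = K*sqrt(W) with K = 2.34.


Formula: t = K * sqrt(W)
sqrt(W) = sqrt(320) = 17.88854
t = 2.34 * 17.88854 = 41.8592 s

Final answer: 41.8592 s


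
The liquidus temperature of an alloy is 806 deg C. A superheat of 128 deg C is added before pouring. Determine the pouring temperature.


Formula: T_pour = T_melt + Superheat
T_pour = 806 + 128 = 934 deg C
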